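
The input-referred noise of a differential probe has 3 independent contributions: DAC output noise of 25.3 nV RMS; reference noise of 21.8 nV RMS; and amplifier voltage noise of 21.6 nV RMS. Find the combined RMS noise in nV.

Uncorrelated sources add in power (mean-square): V_tot = √(ΣV_i²)
V_tot = √[(2.53×10⁻⁸)² + (2.18×10⁻⁸)² + (2.16×10⁻⁸)²] = 3.98×10⁻⁸ V = 39.8 nV

39.8 nV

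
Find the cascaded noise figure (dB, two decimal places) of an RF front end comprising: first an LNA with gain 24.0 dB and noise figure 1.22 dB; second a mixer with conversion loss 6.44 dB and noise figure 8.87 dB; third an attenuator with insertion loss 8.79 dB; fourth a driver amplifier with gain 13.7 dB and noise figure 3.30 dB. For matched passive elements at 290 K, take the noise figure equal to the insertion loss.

Convert to linear (a loss of L dB is a gain of −L dB): F_i = 10^(NF_i/10), G_i = 10^(G_i,dB/10)
  Stage 1: F_1 = 10^(1.22/10) = 1.324, G_1 = 10^(24.0/10) = 251.2
  Stage 2: F_2 = 10^(8.87/10) = 7.709, G_2 = 10^(−6.44/10) = 0.2270
  Stage 3: F_3 = 10^(8.79/10) = 7.568, G_3 = 10^(−8.79/10) = 0.1321
  Stage 4: F_4 = 10^(3.30/10) = 2.138, G_4 = 10^(13.7/10) = 23.44
Friis cascade:
  F = 1.324 + (7.709 − 1)/251.2 + (7.568 − 1)/57.02 + (2.138 − 1)/7.534 = 1.617
NF = 10 log₁₀(1.617) = 2.09 dB

2.09 dB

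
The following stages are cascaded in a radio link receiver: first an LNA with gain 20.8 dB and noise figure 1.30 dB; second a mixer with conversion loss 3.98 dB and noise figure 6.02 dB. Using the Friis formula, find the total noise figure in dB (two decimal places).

Convert to linear (a loss of L dB is a gain of −L dB): F_i = 10^(NF_i/10), G_i = 10^(G_i,dB/10)
  Stage 1: F_1 = 10^(1.30/10) = 1.349, G_1 = 10^(20.8/10) = 120.2
  Stage 2: F_2 = 10^(6.02/10) = 3.999, G_2 = 10^(−3.98/10) = 0.3999
Friis cascade:
  F = 1.349 + (3.999 − 1)/120.2 = 1.374
NF = 10 log₁₀(1.374) = 1.38 dB

1.38 dB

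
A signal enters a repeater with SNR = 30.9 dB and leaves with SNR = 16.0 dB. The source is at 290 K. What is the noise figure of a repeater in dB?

NF (dB) = SNR_in(dB) − SNR_out(dB) when the source is at T₀
NF = 30.9 − 16.0 = 14.9 dB

14.9 dB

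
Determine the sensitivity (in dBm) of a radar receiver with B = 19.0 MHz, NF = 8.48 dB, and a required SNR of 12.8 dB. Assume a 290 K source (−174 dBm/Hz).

Sensitivity = −174 + 10 log₁₀(B) + NF + SNR_min
= −174 + 72.79 + 8.48 + 12.8
= −79.93 dBm → −79.9 dBm

−79.9 dBm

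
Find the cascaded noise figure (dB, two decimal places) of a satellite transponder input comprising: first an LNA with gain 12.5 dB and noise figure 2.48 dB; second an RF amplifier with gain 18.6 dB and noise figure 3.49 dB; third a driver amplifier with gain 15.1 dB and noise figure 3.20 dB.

Convert to linear (a loss of L dB is a gain of −L dB): F_i = 10^(NF_i/10), G_i = 10^(G_i,dB/10)
  Stage 1: F_1 = 10^(2.48/10) = 1.770, G_1 = 10^(12.5/10) = 17.78
  Stage 2: F_2 = 10^(3.49/10) = 2.234, G_2 = 10^(18.6/10) = 72.44
  Stage 3: F_3 = 10^(3.20/10) = 2.089, G_3 = 10^(15.1/10) = 32.36
Friis cascade:
  F = 1.770 + (2.234 − 1)/17.78 + (2.089 − 1)/1288 = 1.840
NF = 10 log₁₀(1.840) = 2.65 dB

2.65 dB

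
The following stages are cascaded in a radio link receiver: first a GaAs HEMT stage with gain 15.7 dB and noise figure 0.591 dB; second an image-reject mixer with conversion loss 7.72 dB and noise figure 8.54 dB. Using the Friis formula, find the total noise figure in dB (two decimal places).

1.18 dB

Convert to linear (a loss of L dB is a gain of −L dB): F_i = 10^(NF_i/10), G_i = 10^(G_i,dB/10)
  Stage 1: F_1 = 10^(0.591/10) = 1.146, G_1 = 10^(15.7/10) = 37.15
  Stage 2: F_2 = 10^(8.54/10) = 7.145, G_2 = 10^(−7.72/10) = 0.1690
Friis cascade:
  F = 1.146 + (7.145 − 1)/37.15 = 1.311
NF = 10 log₁₀(1.311) = 1.18 dB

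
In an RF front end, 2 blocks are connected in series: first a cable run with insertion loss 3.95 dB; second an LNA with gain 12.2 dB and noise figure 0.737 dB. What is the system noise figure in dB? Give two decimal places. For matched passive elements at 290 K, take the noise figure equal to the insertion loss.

Convert to linear (a loss of L dB is a gain of −L dB): F_i = 10^(NF_i/10), G_i = 10^(G_i,dB/10)
  Stage 1: F_1 = 10^(3.95/10) = 2.483, G_1 = 10^(−3.95/10) = 0.4027
  Stage 2: F_2 = 10^(0.737/10) = 1.185, G_2 = 10^(12.2/10) = 16.60
Friis cascade:
  F = 2.483 + (1.185 − 1)/0.4027 = 2.942
NF = 10 log₁₀(2.942) = 4.69 dB

4.69 dB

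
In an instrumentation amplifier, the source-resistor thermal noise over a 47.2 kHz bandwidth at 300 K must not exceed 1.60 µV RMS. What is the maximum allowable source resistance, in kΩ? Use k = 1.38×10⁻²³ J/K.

Johnson–Nyquist: V_n = √(4kTRB) ⇒ R = V_n² / (4kTB)
4kTB = 4 × 1.38×10⁻²³ × 300 × 4.72×10⁴ = 7.82×10⁻¹⁶
R = (1.60×10⁻⁶)² / 7.82×10⁻¹⁶ = 3.28×10³ Ω = 3.28 kΩ

3.28 kΩ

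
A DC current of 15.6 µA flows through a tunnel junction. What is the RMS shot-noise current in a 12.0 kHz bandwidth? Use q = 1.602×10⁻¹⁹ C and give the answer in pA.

245 pA

I_n = √(2qI·B)
2qI·B = 2 × 1.602×10⁻¹⁹ × 1.56×10⁻⁵ × 1.20×10⁴ = 6.00×10⁻²⁰ A²
I_n = √(6.00×10⁻²⁰) = 2.45×10⁻¹⁰ A = 245 pA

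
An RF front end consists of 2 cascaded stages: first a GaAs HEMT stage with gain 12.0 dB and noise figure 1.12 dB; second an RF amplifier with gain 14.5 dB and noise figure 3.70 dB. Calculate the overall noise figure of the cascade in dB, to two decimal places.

1.40 dB

Convert to linear (a loss of L dB is a gain of −L dB): F_i = 10^(NF_i/10), G_i = 10^(G_i,dB/10)
  Stage 1: F_1 = 10^(1.12/10) = 1.294, G_1 = 10^(12.0/10) = 15.85
  Stage 2: F_2 = 10^(3.70/10) = 2.344, G_2 = 10^(14.5/10) = 28.18
Friis cascade:
  F = 1.294 + (2.344 − 1)/15.85 = 1.379
NF = 10 log₁₀(1.379) = 1.40 dB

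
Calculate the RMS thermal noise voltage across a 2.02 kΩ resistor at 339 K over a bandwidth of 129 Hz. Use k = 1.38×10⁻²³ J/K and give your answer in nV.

69.8 nV

V_n = √(4kTRB)
4kTRB = 4 × 1.38×10⁻²³ × 339 × 2.02×10³ × 1.29×10² = 4.88×10⁻¹⁵ V²
V_n = √(4.88×10⁻¹⁵) = 6.98×10⁻⁸ V = 69.8 nV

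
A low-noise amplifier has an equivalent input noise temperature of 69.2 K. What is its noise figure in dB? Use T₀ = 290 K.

F = 1 + T_e/T₀ = 1 + 69.2/290 = 1.23862
NF = 10 log₁₀(1.23862) = 0.929 dB

0.929 dB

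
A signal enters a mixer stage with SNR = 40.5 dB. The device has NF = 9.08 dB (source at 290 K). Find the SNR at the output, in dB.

31.42 dB

By definition F = SNR_in/SNR_out, so in dB: SNR_out = SNR_in − NF
SNR_out = 40.5 − 9.08 = 31.42 dB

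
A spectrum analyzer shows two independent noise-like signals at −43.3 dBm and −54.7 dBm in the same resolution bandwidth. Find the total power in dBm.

Convert to linear, add, convert back:
P₁ = 4.68×10⁻⁸ W, P₂ = 3.39×10⁻⁹ W
P_tot = 5.02×10⁻⁸ W → 10 log₁₀(P_tot / 10⁻³) = −43.0 dBm

−43.0 dBm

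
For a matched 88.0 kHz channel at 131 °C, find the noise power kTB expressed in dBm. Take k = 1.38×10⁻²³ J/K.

T = 131 °C + 273.15 = 404.15 K
P_n = kTB = 1.38×10⁻²³ × 404.15 × 8.80×10⁴ = 4.91×10⁻¹⁶ W
In dBm: 10 log₁₀(4.91×10⁻¹⁶ / 10⁻³) = −123.1 dBm

−123.1 dBm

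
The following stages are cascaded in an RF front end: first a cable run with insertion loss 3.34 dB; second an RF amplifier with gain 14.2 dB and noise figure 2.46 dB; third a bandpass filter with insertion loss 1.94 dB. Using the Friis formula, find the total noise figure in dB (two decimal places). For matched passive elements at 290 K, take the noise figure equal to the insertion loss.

5.85 dB

Convert to linear (a loss of L dB is a gain of −L dB): F_i = 10^(NF_i/10), G_i = 10^(G_i,dB/10)
  Stage 1: F_1 = 10^(3.34/10) = 2.158, G_1 = 10^(−3.34/10) = 0.4634
  Stage 2: F_2 = 10^(2.46/10) = 1.762, G_2 = 10^(14.2/10) = 26.30
  Stage 3: F_3 = 10^(1.94/10) = 1.563, G_3 = 10^(−1.94/10) = 0.6397
Friis cascade:
  F = 2.158 + (1.762 − 1)/0.4634 + (1.563 − 1)/12.19 = 3.848
NF = 10 log₁₀(3.848) = 5.85 dB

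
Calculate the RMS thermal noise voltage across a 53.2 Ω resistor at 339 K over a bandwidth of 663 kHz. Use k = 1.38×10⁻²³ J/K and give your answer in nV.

812 nV

V_n = √(4kTRB)
4kTRB = 4 × 1.38×10⁻²³ × 339 × 5.32×10¹ × 6.63×10⁵ = 6.60×10⁻¹³ V²
V_n = √(6.60×10⁻¹³) = 8.12×10⁻⁷ V = 812 nV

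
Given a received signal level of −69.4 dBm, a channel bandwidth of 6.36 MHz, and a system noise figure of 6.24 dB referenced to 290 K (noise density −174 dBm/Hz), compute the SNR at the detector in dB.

Noise floor: N = −174 + 10 log₁₀(B) + NF
10 log₁₀(6.36×10⁶) = 68.03 dB
N = −174 + 68.03 + 6.24 = −99.73 dBm
SNR = P_sig − N = −69.4 − (−99.73) = 30.33 dB → 30.3 dB

30.3 dB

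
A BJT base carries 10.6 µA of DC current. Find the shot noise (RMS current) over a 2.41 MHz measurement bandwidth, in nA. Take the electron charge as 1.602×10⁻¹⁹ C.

2.86 nA

I_n = √(2qI·B)
2qI·B = 2 × 1.602×10⁻¹⁹ × 1.06×10⁻⁵ × 2.41×10⁶ = 8.18×10⁻¹⁸ A²
I_n = √(8.18×10⁻¹⁸) = 2.86×10⁻⁹ A = 2.86 nA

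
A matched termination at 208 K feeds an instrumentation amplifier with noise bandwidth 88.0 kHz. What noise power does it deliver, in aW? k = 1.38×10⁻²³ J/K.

P_n = kTB = 1.38×10⁻²³ × 208 × 8.80×10⁴ = 2.53×10⁻¹⁶ W = 253 aW

253 aW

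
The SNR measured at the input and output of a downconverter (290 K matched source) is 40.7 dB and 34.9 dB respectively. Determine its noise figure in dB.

NF (dB) = SNR_in(dB) − SNR_out(dB) when the source is at T₀
NF = 40.7 − 34.9 = 5.8 dB

5.8 dB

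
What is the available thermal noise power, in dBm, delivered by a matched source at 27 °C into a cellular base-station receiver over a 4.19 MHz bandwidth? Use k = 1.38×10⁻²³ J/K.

T = 27 °C + 273.15 = 300.15 K
P_n = kTB = 1.38×10⁻²³ × 300.15 × 4.19×10⁶ = 1.74×10⁻¹⁴ W
In dBm: 10 log₁₀(1.74×10⁻¹⁴ / 10⁻³) = −107.6 dBm

−107.6 dBm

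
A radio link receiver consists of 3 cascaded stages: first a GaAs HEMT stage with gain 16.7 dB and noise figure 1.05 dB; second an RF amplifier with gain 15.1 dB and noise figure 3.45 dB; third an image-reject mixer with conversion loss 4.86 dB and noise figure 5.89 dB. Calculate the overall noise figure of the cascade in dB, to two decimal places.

Convert to linear (a loss of L dB is a gain of −L dB): F_i = 10^(NF_i/10), G_i = 10^(G_i,dB/10)
  Stage 1: F_1 = 10^(1.05/10) = 1.274, G_1 = 10^(16.7/10) = 46.77
  Stage 2: F_2 = 10^(3.45/10) = 2.213, G_2 = 10^(15.1/10) = 32.36
  Stage 3: F_3 = 10^(5.89/10) = 3.882, G_3 = 10^(−4.86/10) = 0.3266
Friis cascade:
  F = 1.274 + (2.213 − 1)/46.77 + (3.882 − 1)/1514 = 1.301
NF = 10 log₁₀(1.301) = 1.14 dB

1.14 dB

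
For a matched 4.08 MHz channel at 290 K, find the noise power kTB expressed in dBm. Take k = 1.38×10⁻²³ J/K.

P_n = kTB = 1.38×10⁻²³ × 290 × 4.08×10⁶ = 1.63×10⁻¹⁴ W
In dBm: 10 log₁₀(1.63×10⁻¹⁴ / 10⁻³) = −107.9 dBm

−107.9 dBm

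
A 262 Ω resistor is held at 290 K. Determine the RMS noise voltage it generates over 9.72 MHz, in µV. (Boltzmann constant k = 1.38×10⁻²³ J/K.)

V_n = √(4kTRB)
4kTRB = 4 × 1.38×10⁻²³ × 290 × 2.62×10² × 9.72×10⁶ = 4.08×10⁻¹¹ V²
V_n = √(4.08×10⁻¹¹) = 6.38×10⁻⁶ V = 6.38 µV

6.38 µV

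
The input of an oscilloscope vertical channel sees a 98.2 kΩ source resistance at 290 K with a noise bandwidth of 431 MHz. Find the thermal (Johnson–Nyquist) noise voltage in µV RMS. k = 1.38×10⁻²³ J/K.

V_n = √(4kTRB)
4kTRB = 4 × 1.38×10⁻²³ × 290 × 9.82×10⁴ × 4.31×10⁸ = 6.78×10⁻⁷ V²
V_n = √(6.78×10⁻⁷) = 8.23×10⁻⁴ V = 823 µV

823 µV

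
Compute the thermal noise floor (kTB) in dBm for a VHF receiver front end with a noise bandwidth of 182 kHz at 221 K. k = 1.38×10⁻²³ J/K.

−122.6 dBm

P_n = kTB = 1.38×10⁻²³ × 221 × 1.82×10⁵ = 5.55×10⁻¹⁶ W
In dBm: 10 log₁₀(5.55×10⁻¹⁶ / 10⁻³) = −122.6 dBm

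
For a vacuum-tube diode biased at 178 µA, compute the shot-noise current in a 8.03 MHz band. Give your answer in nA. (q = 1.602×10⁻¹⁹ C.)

21.4 nA

I_n = √(2qI·B)
2qI·B = 2 × 1.602×10⁻¹⁹ × 1.78×10⁻⁴ × 8.03×10⁶ = 4.58×10⁻¹⁶ A²
I_n = √(4.58×10⁻¹⁶) = 2.14×10⁻⁸ A = 21.4 nA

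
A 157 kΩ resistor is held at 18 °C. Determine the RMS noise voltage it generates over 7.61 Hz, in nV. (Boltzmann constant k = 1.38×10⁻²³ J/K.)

139 nV

T = 18 °C + 273.15 = 291.15 K
V_n = √(4kTRB)
4kTRB = 4 × 1.38×10⁻²³ × 291.15 × 1.57×10⁵ × 7.61×10⁰ = 1.92×10⁻¹⁴ V²
V_n = √(1.92×10⁻¹⁴) = 1.39×10⁻⁷ V = 139 nV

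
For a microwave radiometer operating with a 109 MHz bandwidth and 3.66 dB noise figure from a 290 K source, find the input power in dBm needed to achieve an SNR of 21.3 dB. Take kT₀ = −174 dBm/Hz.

Sensitivity = −174 + 10 log₁₀(B) + NF + SNR_min
= −174 + 80.37 + 3.66 + 21.3
= −68.67 dBm → −68.7 dBm

−68.7 dBm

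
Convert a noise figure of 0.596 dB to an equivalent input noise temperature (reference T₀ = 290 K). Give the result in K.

42.7 K

F = 10^(0.596/10) = 1.1471
T_e = (F − 1)·T₀ = (1.1471 − 1) × 290 = 42.7 K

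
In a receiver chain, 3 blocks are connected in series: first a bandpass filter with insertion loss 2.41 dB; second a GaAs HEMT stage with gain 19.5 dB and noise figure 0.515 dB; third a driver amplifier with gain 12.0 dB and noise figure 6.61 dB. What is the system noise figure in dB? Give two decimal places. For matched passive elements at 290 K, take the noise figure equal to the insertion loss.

Convert to linear (a loss of L dB is a gain of −L dB): F_i = 10^(NF_i/10), G_i = 10^(G_i,dB/10)
  Stage 1: F_1 = 10^(2.41/10) = 1.742, G_1 = 10^(−2.41/10) = 0.5741
  Stage 2: F_2 = 10^(0.515/10) = 1.126, G_2 = 10^(19.5/10) = 89.13
  Stage 3: F_3 = 10^(6.61/10) = 4.581, G_3 = 10^(12.0/10) = 15.85
Friis cascade:
  F = 1.742 + (1.126 − 1)/0.5741 + (4.581 − 1)/51.17 = 2.031
NF = 10 log₁₀(2.031) = 3.08 dB

3.08 dB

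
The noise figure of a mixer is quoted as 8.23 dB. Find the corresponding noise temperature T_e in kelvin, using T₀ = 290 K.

1639 K

F = 10^(8.23/10) = 6.65273
T_e = (F − 1)·T₀ = (6.65273 − 1) × 290 = 1639 K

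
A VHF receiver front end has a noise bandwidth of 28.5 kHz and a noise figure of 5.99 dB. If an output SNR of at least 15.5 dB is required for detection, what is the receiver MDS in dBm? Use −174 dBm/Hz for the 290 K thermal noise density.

Sensitivity = −174 + 10 log₁₀(B) + NF + SNR_min
= −174 + 44.55 + 5.99 + 15.5
= −107.96 dBm → −108.0 dBm

−108.0 dBm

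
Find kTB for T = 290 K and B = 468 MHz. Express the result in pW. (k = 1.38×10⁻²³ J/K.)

P_n = kTB = 1.38×10⁻²³ × 290 × 4.68×10⁸ = 1.87×10⁻¹² W = 1.87 pW

1.87 pW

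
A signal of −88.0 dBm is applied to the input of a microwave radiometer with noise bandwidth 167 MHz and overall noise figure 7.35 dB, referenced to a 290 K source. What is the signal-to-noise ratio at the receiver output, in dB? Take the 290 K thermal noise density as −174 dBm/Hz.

−3.6 dB

Noise floor: N = −174 + 10 log₁₀(B) + NF
10 log₁₀(1.67×10⁸) = 82.23 dB
N = −174 + 82.23 + 7.35 = −84.42 dBm
SNR = P_sig − N = −88.0 − (−84.42) = −3.58 dB → −3.6 dB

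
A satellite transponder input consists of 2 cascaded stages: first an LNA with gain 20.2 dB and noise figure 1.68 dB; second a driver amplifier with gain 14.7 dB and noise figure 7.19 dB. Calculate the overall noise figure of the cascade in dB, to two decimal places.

Convert to linear (a loss of L dB is a gain of −L dB): F_i = 10^(NF_i/10), G_i = 10^(G_i,dB/10)
  Stage 1: F_1 = 10^(1.68/10) = 1.472, G_1 = 10^(20.2/10) = 104.7
  Stage 2: F_2 = 10^(7.19/10) = 5.236, G_2 = 10^(14.7/10) = 29.51
Friis cascade:
  F = 1.472 + (5.236 − 1)/104.7 = 1.513
NF = 10 log₁₀(1.513) = 1.80 dB

1.80 dB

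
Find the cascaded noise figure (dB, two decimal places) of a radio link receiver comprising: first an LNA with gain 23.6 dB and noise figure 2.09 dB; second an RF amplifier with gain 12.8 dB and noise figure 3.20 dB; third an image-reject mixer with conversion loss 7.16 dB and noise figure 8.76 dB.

2.11 dB

Convert to linear (a loss of L dB is a gain of −L dB): F_i = 10^(NF_i/10), G_i = 10^(G_i,dB/10)
  Stage 1: F_1 = 10^(2.09/10) = 1.618, G_1 = 10^(23.6/10) = 229.1
  Stage 2: F_2 = 10^(3.20/10) = 2.089, G_2 = 10^(12.8/10) = 19.05
  Stage 3: F_3 = 10^(8.76/10) = 7.516, G_3 = 10^(−7.16/10) = 0.1923
Friis cascade:
  F = 1.618 + (2.089 − 1)/229.1 + (7.516 − 1)/4365 = 1.624
NF = 10 log₁₀(1.624) = 2.11 dB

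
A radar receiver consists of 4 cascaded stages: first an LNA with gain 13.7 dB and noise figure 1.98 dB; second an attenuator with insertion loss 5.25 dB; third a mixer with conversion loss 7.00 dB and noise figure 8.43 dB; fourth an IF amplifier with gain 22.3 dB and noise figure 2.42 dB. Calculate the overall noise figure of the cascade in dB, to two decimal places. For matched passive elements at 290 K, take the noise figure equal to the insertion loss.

Convert to linear (a loss of L dB is a gain of −L dB): F_i = 10^(NF_i/10), G_i = 10^(G_i,dB/10)
  Stage 1: F_1 = 10^(1.98/10) = 1.578, G_1 = 10^(13.7/10) = 23.44
  Stage 2: F_2 = 10^(5.25/10) = 3.350, G_2 = 10^(−5.25/10) = 0.2985
  Stage 3: F_3 = 10^(8.43/10) = 6.966, G_3 = 10^(−7.00/10) = 0.1995
  Stage 4: F_4 = 10^(2.42/10) = 1.746, G_4 = 10^(22.3/10) = 169.8
Friis cascade:
  F = 1.578 + (3.350 − 1)/23.44 + (6.966 − 1)/6.998 + (1.746 − 1)/1.396 = 3.064
NF = 10 log₁₀(3.064) = 4.86 dB

4.86 dB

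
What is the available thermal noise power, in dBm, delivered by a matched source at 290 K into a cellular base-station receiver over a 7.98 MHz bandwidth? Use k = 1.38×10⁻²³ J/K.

P_n = kTB = 1.38×10⁻²³ × 290 × 7.98×10⁶ = 3.19×10⁻¹⁴ W
In dBm: 10 log₁₀(3.19×10⁻¹⁴ / 10⁻³) = −105.0 dBm

−105.0 dBm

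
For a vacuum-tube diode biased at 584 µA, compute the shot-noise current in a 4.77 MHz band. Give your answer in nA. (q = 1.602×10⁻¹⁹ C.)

I_n = √(2qI·B)
2qI·B = 2 × 1.602×10⁻¹⁹ × 5.84×10⁻⁴ × 4.77×10⁶ = 8.93×10⁻¹⁶ A²
I_n = √(8.93×10⁻¹⁶) = 2.99×10⁻⁸ A = 29.9 nA

29.9 nA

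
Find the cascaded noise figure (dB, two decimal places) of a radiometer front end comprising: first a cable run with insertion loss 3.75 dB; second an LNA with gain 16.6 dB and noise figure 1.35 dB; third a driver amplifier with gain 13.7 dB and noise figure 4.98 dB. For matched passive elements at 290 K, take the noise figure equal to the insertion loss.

Convert to linear (a loss of L dB is a gain of −L dB): F_i = 10^(NF_i/10), G_i = 10^(G_i,dB/10)
  Stage 1: F_1 = 10^(3.75/10) = 2.371, G_1 = 10^(−3.75/10) = 0.4217
  Stage 2: F_2 = 10^(1.35/10) = 1.365, G_2 = 10^(16.6/10) = 45.71
  Stage 3: F_3 = 10^(4.98/10) = 3.148, G_3 = 10^(13.7/10) = 23.44
Friis cascade:
  F = 2.371 + (1.365 − 1)/0.4217 + (3.148 − 1)/19.28 = 3.347
NF = 10 log₁₀(3.347) = 5.25 dB

5.25 dB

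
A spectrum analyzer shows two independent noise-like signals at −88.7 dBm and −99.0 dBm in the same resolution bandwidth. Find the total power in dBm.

Convert to linear, add, convert back:
P₁ = 1.35×10⁻¹² W, P₂ = 1.26×10⁻¹³ W
P_tot = 1.47×10⁻¹² W → 10 log₁₀(P_tot / 10⁻³) = −88.3 dBm

−88.3 dBm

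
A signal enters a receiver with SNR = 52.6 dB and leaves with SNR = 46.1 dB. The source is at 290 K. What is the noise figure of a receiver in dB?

NF (dB) = SNR_in(dB) − SNR_out(dB) when the source is at T₀
NF = 52.6 − 46.1 = 6.5 dB

6.5 dB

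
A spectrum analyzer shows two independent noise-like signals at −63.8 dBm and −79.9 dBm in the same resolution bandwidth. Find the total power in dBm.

Convert to linear, add, convert back:
P₁ = 4.17×10⁻¹⁰ W, P₂ = 1.02×10⁻¹¹ W
P_tot = 4.27×10⁻¹⁰ W → 10 log₁₀(P_tot / 10⁻³) = −63.7 dBm

−63.7 dBm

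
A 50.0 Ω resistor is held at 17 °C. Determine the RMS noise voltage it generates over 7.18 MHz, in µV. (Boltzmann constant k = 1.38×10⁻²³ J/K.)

T = 17 °C + 273.15 = 290.15 K
V_n = √(4kTRB)
4kTRB = 4 × 1.38×10⁻²³ × 290.15 × 5.00×10¹ × 7.18×10⁶ = 5.75×10⁻¹² V²
V_n = √(5.75×10⁻¹²) = 2.40×10⁻⁶ V = 2.40 µV

2.40 µV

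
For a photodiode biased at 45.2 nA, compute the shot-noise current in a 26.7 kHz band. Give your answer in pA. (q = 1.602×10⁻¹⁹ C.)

I_n = √(2qI·B)
2qI·B = 2 × 1.602×10⁻¹⁹ × 4.52×10⁻⁸ × 2.67×10⁴ = 3.87×10⁻²² A²
I_n = √(3.87×10⁻²²) = 1.97×10⁻¹¹ A = 19.7 pA

19.7 pA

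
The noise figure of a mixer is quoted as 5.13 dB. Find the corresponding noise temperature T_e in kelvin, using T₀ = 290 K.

F = 10^(5.13/10) = 3.25837
T_e = (F − 1)·T₀ = (3.25837 − 1) × 290 = 655 K

655 K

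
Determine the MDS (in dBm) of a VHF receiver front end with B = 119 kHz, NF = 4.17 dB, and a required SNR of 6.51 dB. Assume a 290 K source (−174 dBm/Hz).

−112.6 dBm

Sensitivity = −174 + 10 log₁₀(B) + NF + SNR_min
= −174 + 50.76 + 4.17 + 6.51
= −112.56 dBm → −112.6 dBm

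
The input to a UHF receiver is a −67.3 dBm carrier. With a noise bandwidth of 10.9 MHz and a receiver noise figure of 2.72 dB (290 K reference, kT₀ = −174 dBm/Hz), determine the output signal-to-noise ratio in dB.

33.6 dB

Noise floor: N = −174 + 10 log₁₀(B) + NF
10 log₁₀(1.09×10⁷) = 70.37 dB
N = −174 + 70.37 + 2.72 = −100.91 dBm
SNR = P_sig − N = −67.3 − (−100.91) = 33.61 dB → 33.6 dB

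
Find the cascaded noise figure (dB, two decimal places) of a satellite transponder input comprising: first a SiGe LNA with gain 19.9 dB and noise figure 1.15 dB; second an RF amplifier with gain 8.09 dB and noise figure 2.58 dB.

1.18 dB

Convert to linear (a loss of L dB is a gain of −L dB): F_i = 10^(NF_i/10), G_i = 10^(G_i,dB/10)
  Stage 1: F_1 = 10^(1.15/10) = 1.303, G_1 = 10^(19.9/10) = 97.72
  Stage 2: F_2 = 10^(2.58/10) = 1.811, G_2 = 10^(8.09/10) = 6.442
Friis cascade:
  F = 1.303 + (1.811 − 1)/97.72 = 1.311
NF = 10 log₁₀(1.311) = 1.18 dB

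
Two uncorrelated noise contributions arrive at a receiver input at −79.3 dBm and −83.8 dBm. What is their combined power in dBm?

−78.0 dBm

Convert to linear, add, convert back:
P₁ = 1.17×10⁻¹¹ W, P₂ = 4.17×10⁻¹² W
P_tot = 1.59×10⁻¹¹ W → 10 log₁₀(P_tot / 10⁻³) = −78.0 dBm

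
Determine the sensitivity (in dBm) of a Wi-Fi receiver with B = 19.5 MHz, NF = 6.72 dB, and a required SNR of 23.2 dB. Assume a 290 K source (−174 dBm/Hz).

−71.2 dBm

Sensitivity = −174 + 10 log₁₀(B) + NF + SNR_min
= −174 + 72.9 + 6.72 + 23.2
= −71.18 dBm → −71.2 dBm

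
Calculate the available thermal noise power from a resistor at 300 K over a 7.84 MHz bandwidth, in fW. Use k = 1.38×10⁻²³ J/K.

32.5 fW

P_n = kTB = 1.38×10⁻²³ × 300 × 7.84×10⁶ = 3.25×10⁻¹⁴ W = 32.5 fW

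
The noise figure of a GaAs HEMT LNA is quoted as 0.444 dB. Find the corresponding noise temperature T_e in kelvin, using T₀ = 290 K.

31.2 K

F = 10^(0.444/10) = 1.10764
T_e = (F − 1)·T₀ = (1.10764 − 1) × 290 = 31.2 K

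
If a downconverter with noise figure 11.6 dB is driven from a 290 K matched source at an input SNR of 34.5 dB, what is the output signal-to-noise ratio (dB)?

22.9 dB

By definition F = SNR_in/SNR_out, so in dB: SNR_out = SNR_in − NF
SNR_out = 34.5 − 11.6 = 22.9 dB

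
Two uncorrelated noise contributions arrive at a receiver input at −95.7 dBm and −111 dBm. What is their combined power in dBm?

Convert to linear, add, convert back:
P₁ = 2.69×10⁻¹³ W, P₂ = 7.94×10⁻¹⁵ W
P_tot = 2.77×10⁻¹³ W → 10 log₁₀(P_tot / 10⁻³) = −95.6 dBm

−95.6 dBm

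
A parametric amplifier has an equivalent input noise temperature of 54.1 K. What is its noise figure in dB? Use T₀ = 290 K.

0.743 dB

F = 1 + T_e/T₀ = 1 + 54.1/290 = 1.18655
NF = 10 log₁₀(1.18655) = 0.743 dB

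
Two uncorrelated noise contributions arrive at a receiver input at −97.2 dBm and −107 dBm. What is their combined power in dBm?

−96.8 dBm

Convert to linear, add, convert back:
P₁ = 1.91×10⁻¹³ W, P₂ = 2.00×10⁻¹⁴ W
P_tot = 2.10×10⁻¹³ W → 10 log₁₀(P_tot / 10⁻³) = −96.8 dBm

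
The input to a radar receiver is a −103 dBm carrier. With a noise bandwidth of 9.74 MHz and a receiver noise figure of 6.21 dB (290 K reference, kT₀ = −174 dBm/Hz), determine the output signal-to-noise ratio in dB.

−5.1 dB

Noise floor: N = −174 + 10 log₁₀(B) + NF
10 log₁₀(9.74×10⁶) = 69.89 dB
N = −174 + 69.89 + 6.21 = −97.90 dBm
SNR = P_sig − N = −103 − (−97.90) = −5.10 dB → −5.1 dB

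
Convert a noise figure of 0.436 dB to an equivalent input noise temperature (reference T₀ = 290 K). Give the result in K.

30.6 K

F = 10^(0.436/10) = 1.10561
T_e = (F − 1)·T₀ = (1.10561 − 1) × 290 = 30.6 K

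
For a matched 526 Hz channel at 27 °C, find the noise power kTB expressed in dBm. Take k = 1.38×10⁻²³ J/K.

T = 27 °C + 273.15 = 300.15 K
P_n = kTB = 1.38×10⁻²³ × 300.15 × 5.26×10² = 2.18×10⁻¹⁸ W
In dBm: 10 log₁₀(2.18×10⁻¹⁸ / 10⁻³) = −146.6 dBm

−146.6 dBm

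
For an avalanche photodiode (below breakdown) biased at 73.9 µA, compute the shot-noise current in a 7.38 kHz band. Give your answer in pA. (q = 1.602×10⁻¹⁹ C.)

418 pA

I_n = √(2qI·B)
2qI·B = 2 × 1.602×10⁻¹⁹ × 7.39×10⁻⁵ × 7.38×10³ = 1.75×10⁻¹⁹ A²
I_n = √(1.75×10⁻¹⁹) = 4.18×10⁻¹⁰ A = 418 pA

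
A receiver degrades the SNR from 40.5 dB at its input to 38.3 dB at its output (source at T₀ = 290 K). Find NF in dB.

NF (dB) = SNR_in(dB) − SNR_out(dB) when the source is at T₀
NF = 40.5 − 38.3 = 2.2 dB

2.2 dB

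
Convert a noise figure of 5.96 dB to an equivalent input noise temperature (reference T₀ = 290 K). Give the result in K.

854 K

F = 10^(5.96/10) = 3.94457
T_e = (F − 1)·T₀ = (3.94457 − 1) × 290 = 854 K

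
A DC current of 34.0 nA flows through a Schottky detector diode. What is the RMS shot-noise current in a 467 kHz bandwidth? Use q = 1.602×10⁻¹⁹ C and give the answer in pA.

I_n = √(2qI·B)
2qI·B = 2 × 1.602×10⁻¹⁹ × 3.40×10⁻⁸ × 4.67×10⁵ = 5.09×10⁻²¹ A²
I_n = √(5.09×10⁻²¹) = 7.13×10⁻¹¹ A = 71.3 pA

71.3 pA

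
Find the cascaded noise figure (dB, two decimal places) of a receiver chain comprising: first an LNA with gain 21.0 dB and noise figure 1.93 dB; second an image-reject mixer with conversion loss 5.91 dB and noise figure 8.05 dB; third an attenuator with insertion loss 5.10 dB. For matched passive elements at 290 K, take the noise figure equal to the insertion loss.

2.23 dB

Convert to linear (a loss of L dB is a gain of −L dB): F_i = 10^(NF_i/10), G_i = 10^(G_i,dB/10)
  Stage 1: F_1 = 10^(1.93/10) = 1.560, G_1 = 10^(21.0/10) = 125.9
  Stage 2: F_2 = 10^(8.05/10) = 6.383, G_2 = 10^(−5.91/10) = 0.2564
  Stage 3: F_3 = 10^(5.10/10) = 3.236, G_3 = 10^(−5.10/10) = 0.3090
Friis cascade:
  F = 1.560 + (6.383 − 1)/125.9 + (3.236 − 1)/32.28 = 1.672
NF = 10 log₁₀(1.672) = 2.23 dB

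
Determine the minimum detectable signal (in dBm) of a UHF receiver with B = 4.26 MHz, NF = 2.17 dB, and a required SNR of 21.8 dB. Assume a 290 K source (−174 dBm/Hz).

−83.7 dBm

Sensitivity = −174 + 10 log₁₀(B) + NF + SNR_min
= −174 + 66.29 + 2.17 + 21.8
= −83.74 dBm → −83.7 dBm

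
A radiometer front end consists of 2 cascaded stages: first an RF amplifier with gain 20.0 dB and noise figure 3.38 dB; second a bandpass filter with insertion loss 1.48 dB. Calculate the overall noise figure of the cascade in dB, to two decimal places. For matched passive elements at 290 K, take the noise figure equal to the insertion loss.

3.39 dB

Convert to linear (a loss of L dB is a gain of −L dB): F_i = 10^(NF_i/10), G_i = 10^(G_i,dB/10)
  Stage 1: F_1 = 10^(3.38/10) = 2.178, G_1 = 10^(20.0/10) = 100.0
  Stage 2: F_2 = 10^(1.48/10) = 1.406, G_2 = 10^(−1.48/10) = 0.7112
Friis cascade:
  F = 2.178 + (1.406 − 1)/100.0 = 2.182
NF = 10 log₁₀(2.182) = 3.39 dB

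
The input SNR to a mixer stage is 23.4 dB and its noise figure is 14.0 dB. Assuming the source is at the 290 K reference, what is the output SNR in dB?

9.4 dB

By definition F = SNR_in/SNR_out, so in dB: SNR_out = SNR_in − NF
SNR_out = 23.4 − 14.0 = 9.4 dB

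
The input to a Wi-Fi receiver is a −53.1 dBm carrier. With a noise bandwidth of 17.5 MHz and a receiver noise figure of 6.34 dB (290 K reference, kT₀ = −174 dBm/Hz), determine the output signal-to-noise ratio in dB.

42.1 dB

Noise floor: N = −174 + 10 log₁₀(B) + NF
10 log₁₀(1.75×10⁷) = 72.43 dB
N = −174 + 72.43 + 6.34 = −95.23 dBm
SNR = P_sig − N = −53.1 − (−95.23) = 42.13 dB → 42.1 dB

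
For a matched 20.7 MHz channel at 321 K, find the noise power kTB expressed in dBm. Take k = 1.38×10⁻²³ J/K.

−100.4 dBm

P_n = kTB = 1.38×10⁻²³ × 321 × 2.07×10⁷ = 9.17×10⁻¹⁴ W
In dBm: 10 log₁₀(9.17×10⁻¹⁴ / 10⁻³) = −100.4 dBm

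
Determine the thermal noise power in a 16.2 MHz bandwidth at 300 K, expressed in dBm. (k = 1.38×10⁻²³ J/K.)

−101.7 dBm

P_n = kTB = 1.38×10⁻²³ × 300 × 1.62×10⁷ = 6.71×10⁻¹⁴ W
In dBm: 10 log₁₀(6.71×10⁻¹⁴ / 10⁻³) = −101.7 dBm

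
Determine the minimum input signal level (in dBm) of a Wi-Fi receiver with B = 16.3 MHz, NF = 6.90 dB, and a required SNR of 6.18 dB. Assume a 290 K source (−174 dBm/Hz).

Sensitivity = −174 + 10 log₁₀(B) + NF + SNR_min
= −174 + 72.12 + 6.90 + 6.18
= −88.80 dBm → −88.8 dBm

−88.8 dBm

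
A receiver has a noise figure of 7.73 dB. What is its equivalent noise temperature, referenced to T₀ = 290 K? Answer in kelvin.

F = 10^(7.73/10) = 5.92925
T_e = (F − 1)·T₀ = (5.92925 − 1) × 290 = 1429 K

1429 K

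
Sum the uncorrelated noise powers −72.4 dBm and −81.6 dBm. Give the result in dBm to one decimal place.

Convert to linear, add, convert back:
P₁ = 5.75×10⁻¹¹ W, P₂ = 6.92×10⁻¹² W
P_tot = 6.45×10⁻¹¹ W → 10 log₁₀(P_tot / 10⁻³) = −71.9 dBm

−71.9 dBm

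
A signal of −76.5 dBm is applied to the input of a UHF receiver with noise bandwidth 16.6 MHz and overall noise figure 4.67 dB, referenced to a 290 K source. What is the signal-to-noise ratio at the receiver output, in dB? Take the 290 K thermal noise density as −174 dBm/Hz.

20.6 dB

Noise floor: N = −174 + 10 log₁₀(B) + NF
10 log₁₀(1.66×10⁷) = 72.2 dB
N = −174 + 72.2 + 4.67 = −97.13 dBm
SNR = P_sig − N = −76.5 − (−97.13) = 20.63 dB → 20.6 dB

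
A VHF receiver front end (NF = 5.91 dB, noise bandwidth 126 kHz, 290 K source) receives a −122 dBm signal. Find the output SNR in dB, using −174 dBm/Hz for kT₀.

Noise floor: N = −174 + 10 log₁₀(B) + NF
10 log₁₀(1.26×10⁵) = 51 dB
N = −174 + 51 + 5.91 = −117.09 dBm
SNR = P_sig − N = −122 − (−117.09) = −4.91 dB → −4.9 dB

−4.9 dB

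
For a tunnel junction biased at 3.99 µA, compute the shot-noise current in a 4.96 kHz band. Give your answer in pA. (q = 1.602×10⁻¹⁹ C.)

I_n = √(2qI·B)
2qI·B = 2 × 1.602×10⁻¹⁹ × 3.99×10⁻⁶ × 4.96×10³ = 6.34×10⁻²¹ A²
I_n = √(6.34×10⁻²¹) = 7.96×10⁻¹¹ A = 79.6 pA

79.6 pA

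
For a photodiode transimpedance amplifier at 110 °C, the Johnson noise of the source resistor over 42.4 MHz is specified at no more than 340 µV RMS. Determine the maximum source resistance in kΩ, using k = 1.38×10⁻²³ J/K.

129 kΩ

T = 110 °C + 273.15 = 383.15 K
Johnson–Nyquist: V_n = √(4kTRB) ⇒ R = V_n² / (4kTB)
4kTB = 4 × 1.38×10⁻²³ × 383.15 × 4.24×10⁷ = 8.97×10⁻¹³
R = (3.40×10⁻⁴)² / 8.97×10⁻¹³ = 1.29×10⁵ Ω = 129 kΩ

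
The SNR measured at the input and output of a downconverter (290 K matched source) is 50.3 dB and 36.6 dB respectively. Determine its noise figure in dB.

13.7 dB

NF (dB) = SNR_in(dB) − SNR_out(dB) when the source is at T₀
NF = 50.3 − 36.6 = 13.7 dB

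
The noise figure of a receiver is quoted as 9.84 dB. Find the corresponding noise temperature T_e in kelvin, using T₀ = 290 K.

F = 10^(9.84/10) = 9.63829
T_e = (F − 1)·T₀ = (9.63829 − 1) × 290 = 2505 K

2505 K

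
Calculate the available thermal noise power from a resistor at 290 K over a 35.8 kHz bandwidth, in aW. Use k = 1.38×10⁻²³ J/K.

143 aW

P_n = kTB = 1.38×10⁻²³ × 290 × 3.58×10⁴ = 1.43×10⁻¹⁶ W = 143 aW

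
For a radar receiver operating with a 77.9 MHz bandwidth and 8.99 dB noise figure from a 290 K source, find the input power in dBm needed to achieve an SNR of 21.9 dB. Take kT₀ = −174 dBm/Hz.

−64.2 dBm

Sensitivity = −174 + 10 log₁₀(B) + NF + SNR_min
= −174 + 78.92 + 8.99 + 21.9
= −64.19 dBm → −64.2 dBm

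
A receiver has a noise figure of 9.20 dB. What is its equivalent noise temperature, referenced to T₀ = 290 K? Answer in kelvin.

F = 10^(9.20/10) = 8.31764
T_e = (F − 1)·T₀ = (8.31764 − 1) × 290 = 2122 K

2122 K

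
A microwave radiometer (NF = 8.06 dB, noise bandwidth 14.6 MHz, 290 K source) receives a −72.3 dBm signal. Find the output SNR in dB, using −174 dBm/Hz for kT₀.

Noise floor: N = −174 + 10 log₁₀(B) + NF
10 log₁₀(1.46×10⁷) = 71.64 dB
N = −174 + 71.64 + 8.06 = −94.30 dBm
SNR = P_sig − N = −72.3 − (−94.30) = 22.00 dB → 22.0 dB

22.0 dB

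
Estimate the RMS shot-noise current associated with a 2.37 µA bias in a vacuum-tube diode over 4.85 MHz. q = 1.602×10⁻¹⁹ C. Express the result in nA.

I_n = √(2qI·B)
2qI·B = 2 × 1.602×10⁻¹⁹ × 2.37×10⁻⁶ × 4.85×10⁶ = 3.68×10⁻¹⁸ A²
I_n = √(3.68×10⁻¹⁸) = 1.92×10⁻⁹ A = 1.92 nA

1.92 nA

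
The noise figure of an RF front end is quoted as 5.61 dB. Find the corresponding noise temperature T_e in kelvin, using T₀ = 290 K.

F = 10^(5.61/10) = 3.63915
T_e = (F − 1)·T₀ = (3.63915 − 1) × 290 = 765 K

765 K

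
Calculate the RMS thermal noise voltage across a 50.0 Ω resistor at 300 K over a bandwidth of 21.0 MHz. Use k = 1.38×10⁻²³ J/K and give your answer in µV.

V_n = √(4kTRB)
4kTRB = 4 × 1.38×10⁻²³ × 300 × 5.00×10¹ × 2.10×10⁷ = 1.74×10⁻¹¹ V²
V_n = √(1.74×10⁻¹¹) = 4.17×10⁻⁶ V = 4.17 µV

4.17 µV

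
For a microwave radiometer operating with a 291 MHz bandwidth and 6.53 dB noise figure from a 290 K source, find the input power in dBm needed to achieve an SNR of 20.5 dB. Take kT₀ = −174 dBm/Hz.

−62.3 dBm

Sensitivity = −174 + 10 log₁₀(B) + NF + SNR_min
= −174 + 84.64 + 6.53 + 20.5
= −62.33 dBm → −62.3 dBm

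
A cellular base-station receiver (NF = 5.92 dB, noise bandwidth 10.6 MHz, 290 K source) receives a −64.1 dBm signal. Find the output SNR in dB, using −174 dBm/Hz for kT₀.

33.7 dB

Noise floor: N = −174 + 10 log₁₀(B) + NF
10 log₁₀(1.06×10⁷) = 70.25 dB
N = −174 + 70.25 + 5.92 = −97.83 dBm
SNR = P_sig − N = −64.1 − (−97.83) = 33.73 dB → 33.7 dB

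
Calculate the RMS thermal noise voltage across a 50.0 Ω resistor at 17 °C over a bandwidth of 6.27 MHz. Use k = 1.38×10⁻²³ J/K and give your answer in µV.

2.24 µV

T = 17 °C + 273.15 = 290.15 K
V_n = √(4kTRB)
4kTRB = 4 × 1.38×10⁻²³ × 290.15 × 5.00×10¹ × 6.27×10⁶ = 5.02×10⁻¹² V²
V_n = √(5.02×10⁻¹²) = 2.24×10⁻⁶ V = 2.24 µV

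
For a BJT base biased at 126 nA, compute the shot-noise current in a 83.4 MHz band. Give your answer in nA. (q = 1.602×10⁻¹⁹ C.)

I_n = √(2qI·B)
2qI·B = 2 × 1.602×10⁻¹⁹ × 1.26×10⁻⁷ × 8.34×10⁷ = 3.37×10⁻¹⁸ A²
I_n = √(3.37×10⁻¹⁸) = 1.83×10⁻⁹ A = 1.83 nA

1.83 nA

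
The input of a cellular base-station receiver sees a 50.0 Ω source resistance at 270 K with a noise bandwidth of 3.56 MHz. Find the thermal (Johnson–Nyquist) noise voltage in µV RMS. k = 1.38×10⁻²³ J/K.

1.63 µV

V_n = √(4kTRB)
4kTRB = 4 × 1.38×10⁻²³ × 270 × 5.00×10¹ × 3.56×10⁶ = 2.65×10⁻¹² V²
V_n = √(2.65×10⁻¹²) = 1.63×10⁻⁶ V = 1.63 µV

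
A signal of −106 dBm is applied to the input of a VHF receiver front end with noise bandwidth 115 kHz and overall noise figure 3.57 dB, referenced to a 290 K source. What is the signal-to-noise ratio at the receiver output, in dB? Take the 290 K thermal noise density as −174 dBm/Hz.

Noise floor: N = −174 + 10 log₁₀(B) + NF
10 log₁₀(1.15×10⁵) = 50.61 dB
N = −174 + 50.61 + 3.57 = −119.82 dBm
SNR = P_sig − N = −106 − (−119.82) = 13.82 dB → 13.8 dB

13.8 dB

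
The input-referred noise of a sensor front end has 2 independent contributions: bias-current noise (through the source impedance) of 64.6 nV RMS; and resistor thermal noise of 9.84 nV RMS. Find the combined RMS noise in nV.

65.3 nV

Uncorrelated sources add in power (mean-square): V_tot = √(ΣV_i²)
V_tot = √[(6.46×10⁻⁸)² + (9.84×10⁻⁹)²] = 6.53×10⁻⁸ V = 65.3 nV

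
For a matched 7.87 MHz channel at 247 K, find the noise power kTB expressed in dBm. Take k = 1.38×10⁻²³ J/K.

−105.7 dBm

P_n = kTB = 1.38×10⁻²³ × 247 × 7.87×10⁶ = 2.68×10⁻¹⁴ W
In dBm: 10 log₁₀(2.68×10⁻¹⁴ / 10⁻³) = −105.7 dBm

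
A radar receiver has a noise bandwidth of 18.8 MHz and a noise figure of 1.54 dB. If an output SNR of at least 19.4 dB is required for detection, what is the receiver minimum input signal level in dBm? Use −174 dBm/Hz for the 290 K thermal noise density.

−80.3 dBm

Sensitivity = −174 + 10 log₁₀(B) + NF + SNR_min
= −174 + 72.74 + 1.54 + 19.4
= −80.32 dBm → −80.3 dBm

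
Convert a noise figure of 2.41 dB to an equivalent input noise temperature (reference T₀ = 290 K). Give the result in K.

215 K

F = 10^(2.41/10) = 1.74181
T_e = (F − 1)·T₀ = (1.74181 − 1) × 290 = 215 K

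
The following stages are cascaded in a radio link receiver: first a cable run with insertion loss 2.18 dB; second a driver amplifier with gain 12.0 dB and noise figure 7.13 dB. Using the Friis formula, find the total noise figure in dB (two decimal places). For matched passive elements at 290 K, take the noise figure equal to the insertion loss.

9.31 dB

Convert to linear (a loss of L dB is a gain of −L dB): F_i = 10^(NF_i/10), G_i = 10^(G_i,dB/10)
  Stage 1: F_1 = 10^(2.18/10) = 1.652, G_1 = 10^(−2.18/10) = 0.6053
  Stage 2: F_2 = 10^(7.13/10) = 5.164, G_2 = 10^(12.0/10) = 15.85
Friis cascade:
  F = 1.652 + (5.164 − 1)/0.6053 = 8.531
NF = 10 log₁₀(8.531) = 9.31 dB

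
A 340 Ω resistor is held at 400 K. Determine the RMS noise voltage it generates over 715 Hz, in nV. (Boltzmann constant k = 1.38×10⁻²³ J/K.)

73.3 nV

V_n = √(4kTRB)
4kTRB = 4 × 1.38×10⁻²³ × 400 × 3.40×10² × 7.15×10² = 5.37×10⁻¹⁵ V²
V_n = √(5.37×10⁻¹⁵) = 7.33×10⁻⁸ V = 73.3 nV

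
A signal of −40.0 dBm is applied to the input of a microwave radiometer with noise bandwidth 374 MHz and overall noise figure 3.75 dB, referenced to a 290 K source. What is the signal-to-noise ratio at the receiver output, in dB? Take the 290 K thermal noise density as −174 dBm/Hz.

44.5 dB

Noise floor: N = −174 + 10 log₁₀(B) + NF
10 log₁₀(3.74×10⁸) = 85.73 dB
N = −174 + 85.73 + 3.75 = −84.52 dBm
SNR = P_sig − N = −40.0 − (−84.52) = 44.52 dB → 44.5 dB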